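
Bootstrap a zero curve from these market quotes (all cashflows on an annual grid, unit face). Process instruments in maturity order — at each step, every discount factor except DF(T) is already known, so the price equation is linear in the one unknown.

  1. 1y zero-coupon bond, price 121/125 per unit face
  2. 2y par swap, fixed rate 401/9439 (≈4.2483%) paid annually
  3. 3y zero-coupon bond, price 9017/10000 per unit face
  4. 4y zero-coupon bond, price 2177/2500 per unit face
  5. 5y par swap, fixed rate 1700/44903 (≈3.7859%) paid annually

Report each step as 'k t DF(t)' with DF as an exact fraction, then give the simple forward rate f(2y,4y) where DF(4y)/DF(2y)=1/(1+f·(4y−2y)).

step 1 [1y] zero: DF = P = 121/125 ≈ 0.968000
step 2 [2y] swap r/1=401/9439: DF=(1 − 401/9439·(0.968000))/(1+401/9439) = 4599/5000 ≈ 0.919800
step 3 [3y] zero: DF = P = 9017/10000 ≈ 0.901700
step 4 [4y] zero: DF = P = 2177/2500 ≈ 0.870800
step 5 [5y] swap r/1=1700/44903: DF=(1 − 1700/44903·(0.968000+0.919800+0.901700+0.870800))/(1+1700/44903) = 83/100 ≈ 0.830000

1 1 121/125
2 2 4599/5000
3 3 9017/10000
4 4 2177/2500
5 5 83/100
f(2y,4y) = ((4599/5000)/(2177/2500) − 1)/(2) = 35/1244 ≈ 2.8135%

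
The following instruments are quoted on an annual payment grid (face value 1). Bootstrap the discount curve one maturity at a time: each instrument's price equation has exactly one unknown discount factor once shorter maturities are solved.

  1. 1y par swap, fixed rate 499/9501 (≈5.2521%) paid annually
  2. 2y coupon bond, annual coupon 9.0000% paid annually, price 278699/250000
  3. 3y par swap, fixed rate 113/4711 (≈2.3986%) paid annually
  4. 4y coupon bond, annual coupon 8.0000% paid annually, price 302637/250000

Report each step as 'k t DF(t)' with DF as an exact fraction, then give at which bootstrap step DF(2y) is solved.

step 1 [1y] swap r/1=499/9501: DF=(1 − 499/9501·(0))/(1+499/9501) = 9501/10000 ≈ 0.950100
step 2 [2y] bond c/1=9/100: DF=(278699/250000 − 9/100·(0.950100))/(1+9/100) = 9443/10000 ≈ 0.944300
step 3 [3y] swap r/1=113/4711: DF=(1 − 113/4711·(0.950100+0.944300))/(1+113/4711) = 4661/5000 ≈ 0.932200
step 4 [4y] bond c/1=2/25: DF=(302637/250000 − 2/25·(0.950100+0.944300+0.932200))/(1+2/25) = 1823/2000 ≈ 0.911500

1 1 9501/10000
2 2 9443/10000
3 3 4661/5000
4 4 1823/2000
DF(2y) is solved at step 2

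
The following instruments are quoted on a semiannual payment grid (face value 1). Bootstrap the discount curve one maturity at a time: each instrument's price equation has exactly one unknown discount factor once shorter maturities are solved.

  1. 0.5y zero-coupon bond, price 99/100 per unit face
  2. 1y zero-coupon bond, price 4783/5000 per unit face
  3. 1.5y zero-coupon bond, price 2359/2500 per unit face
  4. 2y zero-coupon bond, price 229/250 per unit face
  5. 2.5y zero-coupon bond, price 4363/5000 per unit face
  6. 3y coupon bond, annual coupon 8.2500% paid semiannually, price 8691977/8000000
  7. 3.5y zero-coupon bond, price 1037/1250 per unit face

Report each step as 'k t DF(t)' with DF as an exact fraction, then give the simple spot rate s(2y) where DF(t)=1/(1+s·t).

1 1/2 99/100
2 1 4783/5000
3 3/2 2359/2500
4 2 229/250
5 5/2 4363/5000
6 3 8581/10000
7 7/2 1037/1250
s(2y) = (1/(229/250) − 1)/(2) = 21/458 ≈ 4.5852%

step 1 [0.5y] zero: DF = P = 99/100 ≈ 0.990000
step 2 [1y] zero: DF = P = 4783/5000 ≈ 0.956600
step 3 [1.5y] zero: DF = P = 2359/2500 ≈ 0.943600
step 4 [2y] zero: DF = P = 229/250 ≈ 0.916000
step 5 [2.5y] zero: DF = P = 4363/5000 ≈ 0.872600
step 6 [3y] bond c/2=33/800: DF=(8691977/8000000 − 33/800·(0.990000+0.956600+0.943600+0.916000+0.872600))/(1+33/800) = 8581/10000 ≈ 0.858100
step 7 [3.5y] zero: DF = P = 1037/1250 ≈ 0.829600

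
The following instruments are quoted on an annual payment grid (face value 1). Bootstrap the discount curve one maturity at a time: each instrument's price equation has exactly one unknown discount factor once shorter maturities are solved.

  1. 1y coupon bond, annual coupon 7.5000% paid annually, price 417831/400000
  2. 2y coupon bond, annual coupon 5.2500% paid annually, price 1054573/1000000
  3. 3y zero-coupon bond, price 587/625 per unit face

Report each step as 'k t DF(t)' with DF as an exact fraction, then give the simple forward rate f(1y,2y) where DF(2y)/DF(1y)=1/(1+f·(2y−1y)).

1 1 9717/10000
2 2 1907/2000
3 3 587/625
f(1y,2y) = ((9717/10000)/(1907/2000) − 1)/(1) = 182/9535 ≈ 1.9088%

step 1 [1y] bond c/1=3/40: DF=(417831/400000 − 3/40·(0))/(1+3/40) = 9717/10000 ≈ 0.971700
step 2 [2y] bond c/1=21/400: DF=(1054573/1000000 − 21/400·(0.971700))/(1+21/400) = 1907/2000 ≈ 0.953500
step 3 [3y] zero: DF = P = 587/625 ≈ 0.939200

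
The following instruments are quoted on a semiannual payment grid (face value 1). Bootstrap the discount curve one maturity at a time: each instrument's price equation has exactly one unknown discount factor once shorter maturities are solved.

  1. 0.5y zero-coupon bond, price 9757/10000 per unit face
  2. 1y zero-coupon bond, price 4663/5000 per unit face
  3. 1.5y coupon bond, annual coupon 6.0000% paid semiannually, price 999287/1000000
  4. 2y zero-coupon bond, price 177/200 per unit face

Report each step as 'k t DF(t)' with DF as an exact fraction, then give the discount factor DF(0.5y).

1 1/2 9757/10000
2 1 4663/5000
3 3/2 4573/5000
4 2 177/200
DF(0.5y) = 9757/10000 ≈ 0.975700

step 1 [0.5y] zero: DF = P = 9757/10000 ≈ 0.975700
step 2 [1y] zero: DF = P = 4663/5000 ≈ 0.932600
step 3 [1.5y] bond c/2=3/100: DF=(999287/1000000 − 3/100·(0.975700+0.932600))/(1+3/100) = 4573/5000 ≈ 0.914600
step 4 [2y] zero: DF = P = 177/200 ≈ 0.885000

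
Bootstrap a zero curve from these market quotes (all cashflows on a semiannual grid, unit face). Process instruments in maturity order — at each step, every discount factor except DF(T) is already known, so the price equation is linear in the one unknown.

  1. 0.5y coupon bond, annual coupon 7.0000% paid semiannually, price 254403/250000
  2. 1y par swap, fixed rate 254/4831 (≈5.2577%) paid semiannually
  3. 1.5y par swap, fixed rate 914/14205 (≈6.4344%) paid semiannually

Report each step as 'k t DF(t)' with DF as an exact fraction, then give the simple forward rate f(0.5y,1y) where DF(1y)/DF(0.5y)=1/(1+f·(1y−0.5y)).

1 1/2 1229/1250
2 1 2373/2500
3 3/2 4543/5000
f(0.5y,1y) = ((1229/1250)/(2373/2500) − 1)/(1/2) = 170/2373 ≈ 7.1639%

step 1 [0.5y] bond c/2=7/200: DF=(254403/250000 − 7/200·(0))/(1+7/200) = 1229/1250 ≈ 0.983200
step 2 [1y] swap r/2=127/4831: DF=(1 − 127/4831·(0.983200))/(1+127/4831) = 2373/2500 ≈ 0.949200
step 3 [1.5y] swap r/2=457/14205: DF=(1 − 457/14205·(0.983200+0.949200))/(1+457/14205) = 4543/5000 ≈ 0.908600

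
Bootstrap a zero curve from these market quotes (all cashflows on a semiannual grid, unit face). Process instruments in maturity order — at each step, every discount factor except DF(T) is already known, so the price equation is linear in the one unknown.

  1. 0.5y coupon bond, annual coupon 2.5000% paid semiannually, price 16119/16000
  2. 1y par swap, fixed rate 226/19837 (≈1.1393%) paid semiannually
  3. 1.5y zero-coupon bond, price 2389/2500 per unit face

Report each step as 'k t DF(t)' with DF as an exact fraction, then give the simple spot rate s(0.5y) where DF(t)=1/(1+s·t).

1 1/2 199/200
2 1 9887/10000
3 3/2 2389/2500
s(0.5y) = (1/(199/200) − 1)/(1/2) = 2/199 ≈ 1.0050%

step 1 [0.5y] bond c/2=1/80: DF=(16119/16000 − 1/80·(0))/(1+1/80) = 199/200 ≈ 0.995000
step 2 [1y] swap r/2=113/19837: DF=(1 − 113/19837·(0.995000))/(1+113/19837) = 9887/10000 ≈ 0.988700
step 3 [1.5y] zero: DF = P = 2389/2500 ≈ 0.955600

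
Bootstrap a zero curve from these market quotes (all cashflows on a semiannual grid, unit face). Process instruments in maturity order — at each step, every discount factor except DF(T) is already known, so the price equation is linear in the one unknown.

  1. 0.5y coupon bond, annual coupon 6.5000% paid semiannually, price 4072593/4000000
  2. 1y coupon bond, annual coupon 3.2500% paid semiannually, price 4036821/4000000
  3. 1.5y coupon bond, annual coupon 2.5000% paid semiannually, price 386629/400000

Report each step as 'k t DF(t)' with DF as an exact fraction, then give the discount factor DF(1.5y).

1 1/2 9861/10000
2 1 9773/10000
3 3/2 1163/1250
DF(1.5y) = 1163/1250 ≈ 0.930400

step 1 [0.5y] bond c/2=13/400: DF=(4072593/4000000 − 13/400·(0))/(1+13/400) = 9861/10000 ≈ 0.986100
step 2 [1y] bond c/2=13/800: DF=(4036821/4000000 − 13/800·(0.986100))/(1+13/800) = 9773/10000 ≈ 0.977300
step 3 [1.5y] bond c/2=1/80: DF=(386629/400000 − 1/80·(0.986100+0.977300))/(1+1/80) = 1163/1250 ≈ 0.930400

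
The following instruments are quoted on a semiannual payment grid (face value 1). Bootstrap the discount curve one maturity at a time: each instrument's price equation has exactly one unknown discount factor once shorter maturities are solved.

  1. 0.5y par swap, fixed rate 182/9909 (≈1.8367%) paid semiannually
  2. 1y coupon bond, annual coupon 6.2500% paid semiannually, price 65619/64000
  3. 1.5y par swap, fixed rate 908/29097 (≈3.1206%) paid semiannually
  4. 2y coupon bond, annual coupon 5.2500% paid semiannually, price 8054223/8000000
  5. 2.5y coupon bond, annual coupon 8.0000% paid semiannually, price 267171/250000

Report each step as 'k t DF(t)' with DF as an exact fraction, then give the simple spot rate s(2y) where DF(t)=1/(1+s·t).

step 1 [0.5y] swap r/2=91/9909: DF=(1 − 91/9909·(0))/(1+91/9909) = 9909/10000 ≈ 0.990900
step 2 [1y] bond c/2=1/32: DF=(65619/64000 − 1/32·(0.990900))/(1+1/32) = 4821/5000 ≈ 0.964200
step 3 [1.5y] swap r/2=454/29097: DF=(1 − 454/29097·(0.990900+0.964200))/(1+454/29097) = 4773/5000 ≈ 0.954600
step 4 [2y] bond c/2=21/800: DF=(8054223/8000000 − 21/800·(0.990900+0.964200+0.954600))/(1+21/800) = 4533/5000 ≈ 0.906600
step 5 [2.5y] bond c/2=1/25: DF=(267171/250000 − 1/25·(0.990900+0.964200+0.954600+0.906600))/(1+1/25) = 1101/1250 ≈ 0.880800

1 1/2 9909/10000
2 1 4821/5000
3 3/2 4773/5000
4 2 4533/5000
5 5/2 1101/1250
s(2y) = (1/(4533/5000) − 1)/(2) = 467/9066 ≈ 5.1511%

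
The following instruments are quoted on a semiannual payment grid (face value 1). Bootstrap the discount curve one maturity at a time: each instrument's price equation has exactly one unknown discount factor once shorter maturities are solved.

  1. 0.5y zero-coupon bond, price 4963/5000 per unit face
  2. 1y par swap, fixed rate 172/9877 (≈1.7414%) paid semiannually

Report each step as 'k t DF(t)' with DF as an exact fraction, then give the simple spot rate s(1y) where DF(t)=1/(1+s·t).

step 1 [0.5y] zero: DF = P = 4963/5000 ≈ 0.992600
step 2 [1y] swap r/2=86/9877: DF=(1 − 86/9877·(0.992600))/(1+86/9877) = 2457/2500 ≈ 0.982800

1 1/2 4963/5000
2 1 2457/2500
s(1y) = (1/(2457/2500) − 1)/(1) = 43/2457 ≈ 1.7501%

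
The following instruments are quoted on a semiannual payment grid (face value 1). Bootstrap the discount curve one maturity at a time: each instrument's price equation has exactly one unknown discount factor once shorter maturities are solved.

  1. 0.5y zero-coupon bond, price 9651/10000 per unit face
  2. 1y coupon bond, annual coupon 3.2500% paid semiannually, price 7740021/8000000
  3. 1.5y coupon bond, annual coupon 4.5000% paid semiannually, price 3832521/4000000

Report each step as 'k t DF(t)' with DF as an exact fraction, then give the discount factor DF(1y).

step 1 [0.5y] zero: DF = P = 9651/10000 ≈ 0.965100
step 2 [1y] bond c/2=13/800: DF=(7740021/8000000 − 13/800·(0.965100))/(1+13/800) = 4683/5000 ≈ 0.936600
step 3 [1.5y] bond c/2=9/400: DF=(3832521/4000000 − 9/400·(0.965100+0.936600))/(1+9/400) = 1119/1250 ≈ 0.895200

1 1/2 9651/10000
2 1 4683/5000
3 3/2 1119/1250
DF(1y) = 4683/5000 ≈ 0.936600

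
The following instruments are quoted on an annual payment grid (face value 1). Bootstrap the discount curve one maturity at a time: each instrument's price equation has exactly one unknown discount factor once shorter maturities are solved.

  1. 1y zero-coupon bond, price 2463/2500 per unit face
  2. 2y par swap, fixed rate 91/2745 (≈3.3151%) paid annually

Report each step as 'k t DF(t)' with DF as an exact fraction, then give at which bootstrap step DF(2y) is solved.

1 1 2463/2500
2 2 9363/10000
DF(2y) is solved at step 2

step 1 [1y] zero: DF = P = 2463/2500 ≈ 0.985200
step 2 [2y] swap r/1=91/2745: DF=(1 − 91/2745·(0.985200))/(1+91/2745) = 9363/10000 ≈ 0.936300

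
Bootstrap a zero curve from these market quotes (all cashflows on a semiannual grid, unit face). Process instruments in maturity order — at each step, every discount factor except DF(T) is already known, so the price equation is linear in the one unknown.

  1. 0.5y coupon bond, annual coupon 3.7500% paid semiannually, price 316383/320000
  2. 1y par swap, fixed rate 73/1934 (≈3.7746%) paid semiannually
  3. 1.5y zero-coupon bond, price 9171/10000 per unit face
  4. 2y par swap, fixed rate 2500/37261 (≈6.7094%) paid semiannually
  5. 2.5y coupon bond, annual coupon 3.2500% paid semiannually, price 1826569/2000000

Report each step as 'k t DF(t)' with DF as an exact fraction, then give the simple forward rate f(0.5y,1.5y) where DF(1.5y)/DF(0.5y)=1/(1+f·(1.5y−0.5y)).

1 1/2 1941/2000
2 1 1927/2000
3 3/2 9171/10000
4 2 7/8
5 5/2 8391/10000
f(0.5y,1.5y) = ((1941/2000)/(9171/10000) − 1)/(1) = 178/3057 ≈ 5.8227%

step 1 [0.5y] bond c/2=3/160: DF=(316383/320000 − 3/160·(0))/(1+3/160) = 1941/2000 ≈ 0.970500
step 2 [1y] swap r/2=73/3868: DF=(1 − 73/3868·(0.970500))/(1+73/3868) = 1927/2000 ≈ 0.963500
step 3 [1.5y] zero: DF = P = 9171/10000 ≈ 0.917100
step 4 [2y] swap r/2=1250/37261: DF=(1 − 1250/37261·(0.970500+0.963500+0.917100))/(1+1250/37261) = 7/8 ≈ 0.875000
step 5 [2.5y] bond c/2=13/800: DF=(1826569/2000000 − 13/800·(0.970500+0.963500+0.917100+0.875000))/(1+13/800) = 8391/10000 ≈ 0.839100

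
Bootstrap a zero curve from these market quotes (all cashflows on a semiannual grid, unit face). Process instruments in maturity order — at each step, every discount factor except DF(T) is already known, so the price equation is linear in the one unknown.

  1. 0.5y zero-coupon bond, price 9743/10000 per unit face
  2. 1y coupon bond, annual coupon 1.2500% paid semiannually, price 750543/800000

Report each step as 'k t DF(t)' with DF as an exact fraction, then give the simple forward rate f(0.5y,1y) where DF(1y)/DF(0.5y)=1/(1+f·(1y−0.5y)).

step 1 [0.5y] zero: DF = P = 9743/10000 ≈ 0.974300
step 2 [1y] bond c/2=1/160: DF=(750543/800000 − 1/160·(0.974300))/(1+1/160) = 9263/10000 ≈ 0.926300

1 1/2 9743/10000
2 1 9263/10000
f(0.5y,1y) = ((9743/10000)/(9263/10000) − 1)/(1/2) = 960/9263 ≈ 10.3638%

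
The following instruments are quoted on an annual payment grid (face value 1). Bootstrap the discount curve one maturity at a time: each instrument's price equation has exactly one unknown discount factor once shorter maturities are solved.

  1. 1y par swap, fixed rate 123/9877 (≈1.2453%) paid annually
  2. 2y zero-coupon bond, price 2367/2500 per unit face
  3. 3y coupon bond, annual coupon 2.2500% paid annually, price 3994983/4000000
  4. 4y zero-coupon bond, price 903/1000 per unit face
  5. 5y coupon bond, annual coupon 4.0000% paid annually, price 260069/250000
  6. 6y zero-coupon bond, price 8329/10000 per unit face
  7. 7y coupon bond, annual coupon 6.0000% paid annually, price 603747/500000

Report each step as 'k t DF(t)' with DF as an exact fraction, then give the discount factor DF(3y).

1 1 9877/10000
2 2 2367/2500
3 3 4671/5000
4 4 903/1000
5 5 1069/1250
6 6 8329/10000
7 7 8301/10000
DF(3y) = 4671/5000 ≈ 0.934200

step 1 [1y] swap r/1=123/9877: DF=(1 − 123/9877·(0))/(1+123/9877) = 9877/10000 ≈ 0.987700
step 2 [2y] zero: DF = P = 2367/2500 ≈ 0.946800
step 3 [3y] bond c/1=9/400: DF=(3994983/4000000 − 9/400·(0.987700+0.946800))/(1+9/400) = 4671/5000 ≈ 0.934200
step 4 [4y] zero: DF = P = 903/1000 ≈ 0.903000
step 5 [5y] bond c/1=1/25: DF=(260069/250000 − 1/25·(0.987700+0.946800+0.934200+0.903000))/(1+1/25) = 1069/1250 ≈ 0.855200
step 6 [6y] zero: DF = P = 8329/10000 ≈ 0.832900
step 7 [7y] bond c/1=3/50: DF=(603747/500000 − 3/50·(0.987700+0.946800+0.934200+0.903000+0.855200+0.832900))/(1+3/50) = 8301/10000 ≈ 0.830100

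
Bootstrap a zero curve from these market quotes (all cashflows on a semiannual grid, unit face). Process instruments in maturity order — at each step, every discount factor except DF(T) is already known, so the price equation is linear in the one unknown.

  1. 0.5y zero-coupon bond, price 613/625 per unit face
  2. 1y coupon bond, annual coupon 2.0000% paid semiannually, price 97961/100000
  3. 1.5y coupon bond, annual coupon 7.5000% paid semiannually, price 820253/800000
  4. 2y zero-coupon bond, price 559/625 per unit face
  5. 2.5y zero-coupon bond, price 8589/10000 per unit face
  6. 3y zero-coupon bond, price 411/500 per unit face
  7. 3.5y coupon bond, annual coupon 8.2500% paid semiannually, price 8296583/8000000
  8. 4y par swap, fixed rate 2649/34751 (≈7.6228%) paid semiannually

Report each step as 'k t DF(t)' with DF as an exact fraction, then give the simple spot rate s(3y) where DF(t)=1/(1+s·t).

step 1 [0.5y] zero: DF = P = 613/625 ≈ 0.980800
step 2 [1y] bond c/2=1/100: DF=(97961/100000 − 1/100·(0.980800))/(1+1/100) = 4801/5000 ≈ 0.960200
step 3 [1.5y] bond c/2=3/80: DF=(820253/800000 − 3/80·(0.980800+0.960200))/(1+3/80) = 9181/10000 ≈ 0.918100
step 4 [2y] zero: DF = P = 559/625 ≈ 0.894400
step 5 [2.5y] zero: DF = P = 8589/10000 ≈ 0.858900
step 6 [3y] zero: DF = P = 411/500 ≈ 0.822000
step 7 [3.5y] bond c/2=33/800: DF=(8296583/8000000 − 33/800·(0.980800+0.960200+0.918100+0.894400+0.858900+0.822000))/(1+33/800) = 7807/10000 ≈ 0.780700
step 8 [4y] swap r/2=2649/69502: DF=(1 − 2649/69502·(0.980800+0.960200+0.918100+0.894400+0.858900+0.822000+0.780700))/(1+2649/69502) = 7351/10000 ≈ 0.735100

1 1/2 613/625
2 1 4801/5000
3 3/2 9181/10000
4 2 559/625
5 5/2 8589/10000
6 3 411/500
7 7/2 7807/10000
8 4 7351/10000
s(3y) = (1/(411/500) − 1)/(3) = 89/1233 ≈ 7.2182%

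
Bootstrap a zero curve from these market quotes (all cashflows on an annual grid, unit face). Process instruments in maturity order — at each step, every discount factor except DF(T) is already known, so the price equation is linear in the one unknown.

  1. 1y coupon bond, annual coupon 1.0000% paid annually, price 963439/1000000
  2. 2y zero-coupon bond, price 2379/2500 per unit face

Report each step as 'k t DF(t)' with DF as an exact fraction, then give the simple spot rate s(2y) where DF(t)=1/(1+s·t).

step 1 [1y] bond c/1=1/100: DF=(963439/1000000 − 1/100·(0))/(1+1/100) = 9539/10000 ≈ 0.953900
step 2 [2y] zero: DF = P = 2379/2500 ≈ 0.951600

1 1 9539/10000
2 2 2379/2500
s(2y) = (1/(2379/2500) − 1)/(2) = 121/4758 ≈ 2.5431%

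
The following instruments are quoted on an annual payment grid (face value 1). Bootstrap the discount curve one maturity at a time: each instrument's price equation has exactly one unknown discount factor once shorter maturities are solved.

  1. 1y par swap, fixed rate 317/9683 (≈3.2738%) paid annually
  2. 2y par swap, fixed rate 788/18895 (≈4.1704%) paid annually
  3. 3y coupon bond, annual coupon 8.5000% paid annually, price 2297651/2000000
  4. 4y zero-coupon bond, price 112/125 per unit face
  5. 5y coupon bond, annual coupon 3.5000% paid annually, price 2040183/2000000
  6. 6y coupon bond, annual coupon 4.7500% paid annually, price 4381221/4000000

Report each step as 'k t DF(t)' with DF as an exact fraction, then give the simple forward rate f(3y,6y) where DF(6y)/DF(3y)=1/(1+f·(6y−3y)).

1 1 9683/10000
2 2 2303/2500
3 3 2277/2500
4 4 112/125
5 5 4303/5000
6 6 839/1000
f(3y,6y) = ((2277/2500)/(839/1000) − 1)/(3) = 359/12585 ≈ 2.8526%

step 1 [1y] swap r/1=317/9683: DF=(1 − 317/9683·(0))/(1+317/9683) = 9683/10000 ≈ 0.968300
step 2 [2y] swap r/1=788/18895: DF=(1 − 788/18895·(0.968300))/(1+788/18895) = 2303/2500 ≈ 0.921200
step 3 [3y] bond c/1=17/200: DF=(2297651/2000000 − 17/200·(0.968300+0.921200))/(1+17/200) = 2277/2500 ≈ 0.910800
step 4 [4y] zero: DF = P = 112/125 ≈ 0.896000
step 5 [5y] bond c/1=7/200: DF=(2040183/2000000 − 7/200·(0.968300+0.921200+0.910800+0.896000))/(1+7/200) = 4303/5000 ≈ 0.860600
step 6 [6y] bond c/1=19/400: DF=(4381221/4000000 − 19/400·(0.968300+0.921200+0.910800+0.896000+0.860600))/(1+19/400) = 839/1000 ≈ 0.839000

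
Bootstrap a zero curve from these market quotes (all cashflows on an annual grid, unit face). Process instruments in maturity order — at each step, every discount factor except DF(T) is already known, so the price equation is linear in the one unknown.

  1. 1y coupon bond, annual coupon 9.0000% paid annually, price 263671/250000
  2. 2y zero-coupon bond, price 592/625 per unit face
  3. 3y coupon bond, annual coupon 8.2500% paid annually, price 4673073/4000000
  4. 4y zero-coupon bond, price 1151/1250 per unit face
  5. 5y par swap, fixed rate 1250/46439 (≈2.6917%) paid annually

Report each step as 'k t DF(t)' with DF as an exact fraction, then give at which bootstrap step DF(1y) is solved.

step 1 [1y] bond c/1=9/100: DF=(263671/250000 − 9/100·(0))/(1+9/100) = 2419/2500 ≈ 0.967600
step 2 [2y] zero: DF = P = 592/625 ≈ 0.947200
step 3 [3y] bond c/1=33/400: DF=(4673073/4000000 − 33/400·(0.967600+0.947200))/(1+33/400) = 9333/10000 ≈ 0.933300
step 4 [4y] zero: DF = P = 1151/1250 ≈ 0.920800
step 5 [5y] swap r/1=1250/46439: DF=(1 − 1250/46439·(0.967600+0.947200+0.933300+0.920800))/(1+1250/46439) = 7/8 ≈ 0.875000

1 1 2419/2500
2 2 592/625
3 3 9333/10000
4 4 1151/1250
5 5 7/8
DF(1y) is solved at step 1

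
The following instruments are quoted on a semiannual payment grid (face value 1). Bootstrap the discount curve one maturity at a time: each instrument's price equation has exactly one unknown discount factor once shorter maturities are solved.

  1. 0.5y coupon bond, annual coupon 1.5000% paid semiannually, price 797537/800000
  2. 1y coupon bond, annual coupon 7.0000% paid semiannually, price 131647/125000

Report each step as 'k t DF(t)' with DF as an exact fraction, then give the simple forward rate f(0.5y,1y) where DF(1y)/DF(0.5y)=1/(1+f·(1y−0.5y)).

1 1/2 1979/2000
2 1 9841/10000
f(0.5y,1y) = ((1979/2000)/(9841/10000) − 1)/(1/2) = 108/9841 ≈ 1.0974%

step 1 [0.5y] bond c/2=3/400: DF=(797537/800000 − 3/400·(0))/(1+3/400) = 1979/2000 ≈ 0.989500
step 2 [1y] bond c/2=7/200: DF=(131647/125000 − 7/200·(0.989500))/(1+7/200) = 9841/10000 ≈ 0.984100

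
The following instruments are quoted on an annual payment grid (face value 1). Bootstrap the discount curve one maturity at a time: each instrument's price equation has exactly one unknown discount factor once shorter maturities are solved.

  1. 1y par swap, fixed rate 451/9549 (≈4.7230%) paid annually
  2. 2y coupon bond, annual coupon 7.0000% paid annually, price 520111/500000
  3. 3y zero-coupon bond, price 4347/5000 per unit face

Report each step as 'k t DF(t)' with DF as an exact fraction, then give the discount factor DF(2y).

1 1 9549/10000
2 2 9097/10000
3 3 4347/5000
DF(2y) = 9097/10000 ≈ 0.909700

step 1 [1y] swap r/1=451/9549: DF=(1 − 451/9549·(0))/(1+451/9549) = 9549/10000 ≈ 0.954900
step 2 [2y] bond c/1=7/100: DF=(520111/500000 − 7/100·(0.954900))/(1+7/100) = 9097/10000 ≈ 0.909700
step 3 [3y] zero: DF = P = 4347/5000 ≈ 0.869400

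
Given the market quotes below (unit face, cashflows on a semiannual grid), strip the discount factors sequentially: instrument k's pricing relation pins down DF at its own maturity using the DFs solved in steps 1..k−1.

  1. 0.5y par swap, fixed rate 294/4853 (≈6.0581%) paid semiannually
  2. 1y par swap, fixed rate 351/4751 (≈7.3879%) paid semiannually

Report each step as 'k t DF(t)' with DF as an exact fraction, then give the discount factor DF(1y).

step 1 [0.5y] swap r/2=147/4853: DF=(1 − 147/4853·(0))/(1+147/4853) = 4853/5000 ≈ 0.970600
step 2 [1y] swap r/2=351/9502: DF=(1 − 351/9502·(0.970600))/(1+351/9502) = 4649/5000 ≈ 0.929800

1 1/2 4853/5000
2 1 4649/5000
DF(1y) = 4649/5000 ≈ 0.929800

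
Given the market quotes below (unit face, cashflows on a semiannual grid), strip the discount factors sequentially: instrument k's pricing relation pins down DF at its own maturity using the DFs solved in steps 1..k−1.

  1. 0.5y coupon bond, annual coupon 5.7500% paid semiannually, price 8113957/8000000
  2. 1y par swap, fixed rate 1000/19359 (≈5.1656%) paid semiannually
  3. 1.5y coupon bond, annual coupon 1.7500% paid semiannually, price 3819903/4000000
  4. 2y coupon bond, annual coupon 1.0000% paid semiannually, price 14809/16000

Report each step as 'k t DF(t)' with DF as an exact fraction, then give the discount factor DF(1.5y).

step 1 [0.5y] bond c/2=23/800: DF=(8113957/8000000 − 23/800·(0))/(1+23/800) = 9859/10000 ≈ 0.985900
step 2 [1y] swap r/2=500/19359: DF=(1 − 500/19359·(0.985900))/(1+500/19359) = 19/20 ≈ 0.950000
step 3 [1.5y] bond c/2=7/800: DF=(3819903/4000000 − 7/800·(0.985900+0.950000))/(1+7/800) = 9299/10000 ≈ 0.929900
step 4 [2y] bond c/2=1/200: DF=(14809/16000 − 1/200·(0.985900+0.950000+0.929900))/(1+1/200) = 9067/10000 ≈ 0.906700

1 1/2 9859/10000
2 1 19/20
3 3/2 9299/10000
4 2 9067/10000
DF(1.5y) = 9299/10000 ≈ 0.929900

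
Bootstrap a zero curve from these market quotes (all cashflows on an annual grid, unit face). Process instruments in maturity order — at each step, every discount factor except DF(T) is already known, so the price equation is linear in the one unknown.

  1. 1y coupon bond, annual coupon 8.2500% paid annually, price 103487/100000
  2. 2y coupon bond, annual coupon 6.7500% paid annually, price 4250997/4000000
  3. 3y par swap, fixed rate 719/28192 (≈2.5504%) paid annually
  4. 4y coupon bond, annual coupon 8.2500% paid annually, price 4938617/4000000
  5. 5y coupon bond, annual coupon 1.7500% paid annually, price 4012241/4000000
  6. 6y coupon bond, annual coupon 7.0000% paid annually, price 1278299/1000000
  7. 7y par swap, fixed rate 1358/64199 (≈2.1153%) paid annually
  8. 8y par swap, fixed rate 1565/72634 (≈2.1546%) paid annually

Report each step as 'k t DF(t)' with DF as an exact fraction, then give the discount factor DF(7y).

1 1 239/250
2 2 9351/10000
3 3 9281/10000
4 4 9257/10000
5 5 4607/5000
6 6 4447/5000
7 7 4321/5000
8 8 1687/2000
DF(7y) = 4321/5000 ≈ 0.864200

step 1 [1y] bond c/1=33/400: DF=(103487/100000 − 33/400·(0))/(1+33/400) = 239/250 ≈ 0.956000
step 2 [2y] bond c/1=27/400: DF=(4250997/4000000 − 27/400·(0.956000))/(1+27/400) = 9351/10000 ≈ 0.935100
step 3 [3y] swap r/1=719/28192: DF=(1 − 719/28192·(0.956000+0.935100))/(1+719/28192) = 9281/10000 ≈ 0.928100
step 4 [4y] bond c/1=33/400: DF=(4938617/4000000 − 33/400·(0.956000+0.935100+0.928100))/(1+33/400) = 9257/10000 ≈ 0.925700
step 5 [5y] bond c/1=7/400: DF=(4012241/4000000 − 7/400·(0.956000+0.935100+0.928100+0.925700))/(1+7/400) = 4607/5000 ≈ 0.921400
step 6 [6y] bond c/1=7/100: DF=(1278299/1000000 − 7/100·(0.956000+0.935100+0.928100+0.925700+0.921400))/(1+7/100) = 4447/5000 ≈ 0.889400
step 7 [7y] swap r/1=1358/64199: DF=(1 − 1358/64199·(0.956000+0.935100+0.928100+0.925700+0.921400+0.889400))/(1+1358/64199) = 4321/5000 ≈ 0.864200
step 8 [8y] swap r/1=1565/72634: DF=(1 − 1565/72634·(0.956000+0.935100+0.928100+0.925700+0.921400+0.889400+0.864200))/(1+1565/72634) = 1687/2000 ≈ 0.843500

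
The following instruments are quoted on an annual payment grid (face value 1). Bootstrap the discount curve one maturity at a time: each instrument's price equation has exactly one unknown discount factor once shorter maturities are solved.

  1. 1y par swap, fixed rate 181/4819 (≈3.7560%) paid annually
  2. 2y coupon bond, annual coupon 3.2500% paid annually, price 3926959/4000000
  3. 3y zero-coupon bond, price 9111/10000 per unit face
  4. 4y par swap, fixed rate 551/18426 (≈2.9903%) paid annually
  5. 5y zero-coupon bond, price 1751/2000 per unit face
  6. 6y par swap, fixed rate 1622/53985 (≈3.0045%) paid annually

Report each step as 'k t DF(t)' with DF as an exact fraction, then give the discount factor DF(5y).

1 1 4819/5000
2 2 1841/2000
3 3 9111/10000
4 4 4449/5000
5 5 1751/2000
6 6 4189/5000
DF(5y) = 1751/2000 ≈ 0.875500

step 1 [1y] swap r/1=181/4819: DF=(1 − 181/4819·(0))/(1+181/4819) = 4819/5000 ≈ 0.963800
step 2 [2y] bond c/1=13/400: DF=(3926959/4000000 − 13/400·(0.963800))/(1+13/400) = 1841/2000 ≈ 0.920500
step 3 [3y] zero: DF = P = 9111/10000 ≈ 0.911100
step 4 [4y] swap r/1=551/18426: DF=(1 − 551/18426·(0.963800+0.920500+0.911100))/(1+551/18426) = 4449/5000 ≈ 0.889800
step 5 [5y] zero: DF = P = 1751/2000 ≈ 0.875500
step 6 [6y] swap r/1=1622/53985: DF=(1 − 1622/53985·(0.963800+0.920500+0.911100+0.889800+0.875500))/(1+1622/53985) = 4189/5000 ≈ 0.837800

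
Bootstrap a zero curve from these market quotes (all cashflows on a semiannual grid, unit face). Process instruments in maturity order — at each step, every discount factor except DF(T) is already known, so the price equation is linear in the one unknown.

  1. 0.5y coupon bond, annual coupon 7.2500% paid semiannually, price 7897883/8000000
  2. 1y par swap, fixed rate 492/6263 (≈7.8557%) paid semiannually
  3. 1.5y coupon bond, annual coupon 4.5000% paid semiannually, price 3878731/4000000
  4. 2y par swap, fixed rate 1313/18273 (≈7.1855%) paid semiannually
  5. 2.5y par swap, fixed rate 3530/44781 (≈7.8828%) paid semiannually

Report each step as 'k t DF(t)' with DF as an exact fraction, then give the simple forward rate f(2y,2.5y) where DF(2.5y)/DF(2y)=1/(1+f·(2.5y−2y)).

1 1/2 9527/10000
2 1 4631/5000
3 3/2 907/1000
4 2 8687/10000
5 5/2 1647/2000
f(2y,2.5y) = ((8687/10000)/(1647/2000) − 1)/(1/2) = 904/8235 ≈ 10.9775%

step 1 [0.5y] bond c/2=29/800: DF=(7897883/8000000 − 29/800·(0))/(1+29/800) = 9527/10000 ≈ 0.952700
step 2 [1y] swap r/2=246/6263: DF=(1 − 246/6263·(0.952700))/(1+246/6263) = 4631/5000 ≈ 0.926200
step 3 [1.5y] bond c/2=9/400: DF=(3878731/4000000 − 9/400·(0.952700+0.926200))/(1+9/400) = 907/1000 ≈ 0.907000
step 4 [2y] swap r/2=1313/36546: DF=(1 − 1313/36546·(0.952700+0.926200+0.907000))/(1+1313/36546) = 8687/10000 ≈ 0.868700
step 5 [2.5y] swap r/2=1765/44781: DF=(1 − 1765/44781·(0.952700+0.926200+0.907000+0.868700))/(1+1765/44781) = 1647/2000 ≈ 0.823500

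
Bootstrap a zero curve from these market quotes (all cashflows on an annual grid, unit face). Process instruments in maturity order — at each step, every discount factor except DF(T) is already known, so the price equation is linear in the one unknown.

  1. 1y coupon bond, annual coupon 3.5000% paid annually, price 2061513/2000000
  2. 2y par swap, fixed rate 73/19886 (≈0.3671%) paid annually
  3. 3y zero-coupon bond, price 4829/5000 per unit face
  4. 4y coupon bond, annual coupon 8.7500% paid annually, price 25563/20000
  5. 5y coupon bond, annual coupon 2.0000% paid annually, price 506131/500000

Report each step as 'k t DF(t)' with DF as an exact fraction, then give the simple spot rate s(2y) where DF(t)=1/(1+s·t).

1 1 9959/10000
2 2 9927/10000
3 3 4829/5000
4 4 586/625
5 5 9161/10000
s(2y) = (1/(9927/10000) − 1)/(2) = 73/19854 ≈ 0.3677%

step 1 [1y] bond c/1=7/200: DF=(2061513/2000000 − 7/200·(0))/(1+7/200) = 9959/10000 ≈ 0.995900
step 2 [2y] swap r/1=73/19886: DF=(1 − 73/19886·(0.995900))/(1+73/19886) = 9927/10000 ≈ 0.992700
step 3 [3y] zero: DF = P = 4829/5000 ≈ 0.965800
step 4 [4y] bond c/1=7/80: DF=(25563/20000 − 7/80·(0.995900+0.992700+0.965800))/(1+7/80) = 586/625 ≈ 0.937600
step 5 [5y] bond c/1=1/50: DF=(506131/500000 − 1/50·(0.995900+0.992700+0.965800+0.937600))/(1+1/50) = 9161/10000 ≈ 0.916100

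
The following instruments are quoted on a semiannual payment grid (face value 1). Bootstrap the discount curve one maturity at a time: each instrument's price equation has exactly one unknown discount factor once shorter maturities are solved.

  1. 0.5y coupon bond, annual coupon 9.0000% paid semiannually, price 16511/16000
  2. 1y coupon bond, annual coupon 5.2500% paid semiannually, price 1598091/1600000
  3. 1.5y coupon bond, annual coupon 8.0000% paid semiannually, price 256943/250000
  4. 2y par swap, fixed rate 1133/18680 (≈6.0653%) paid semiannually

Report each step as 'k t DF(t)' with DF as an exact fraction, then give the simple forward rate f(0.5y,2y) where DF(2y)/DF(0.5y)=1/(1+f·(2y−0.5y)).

step 1 [0.5y] bond c/2=9/200: DF=(16511/16000 − 9/200·(0))/(1+9/200) = 79/80 ≈ 0.987500
step 2 [1y] bond c/2=21/800: DF=(1598091/1600000 − 21/800·(0.987500))/(1+21/800) = 237/250 ≈ 0.948000
step 3 [1.5y] bond c/2=1/25: DF=(256943/250000 − 1/25·(0.987500+0.948000))/(1+1/25) = 4569/5000 ≈ 0.913800
step 4 [2y] swap r/2=1133/37360: DF=(1 − 1133/37360·(0.987500+0.948000+0.913800))/(1+1133/37360) = 8867/10000 ≈ 0.886700

1 1/2 79/80
2 1 237/250
3 3/2 4569/5000
4 2 8867/10000
f(0.5y,2y) = ((79/80)/(8867/10000) − 1)/(3/2) = 672/8867 ≈ 7.5787%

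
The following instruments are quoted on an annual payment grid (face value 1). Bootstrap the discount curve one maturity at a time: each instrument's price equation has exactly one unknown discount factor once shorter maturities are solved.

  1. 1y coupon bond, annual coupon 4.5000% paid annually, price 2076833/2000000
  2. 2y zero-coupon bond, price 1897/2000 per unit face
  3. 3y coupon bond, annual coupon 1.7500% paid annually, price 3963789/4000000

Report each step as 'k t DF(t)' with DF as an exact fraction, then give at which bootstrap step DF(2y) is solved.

step 1 [1y] bond c/1=9/200: DF=(2076833/2000000 − 9/200·(0))/(1+9/200) = 9937/10000 ≈ 0.993700
step 2 [2y] zero: DF = P = 1897/2000 ≈ 0.948500
step 3 [3y] bond c/1=7/400: DF=(3963789/4000000 − 7/400·(0.993700+0.948500))/(1+7/400) = 1881/2000 ≈ 0.940500

1 1 9937/10000
2 2 1897/2000
3 3 1881/2000
DF(2y) is solved at step 2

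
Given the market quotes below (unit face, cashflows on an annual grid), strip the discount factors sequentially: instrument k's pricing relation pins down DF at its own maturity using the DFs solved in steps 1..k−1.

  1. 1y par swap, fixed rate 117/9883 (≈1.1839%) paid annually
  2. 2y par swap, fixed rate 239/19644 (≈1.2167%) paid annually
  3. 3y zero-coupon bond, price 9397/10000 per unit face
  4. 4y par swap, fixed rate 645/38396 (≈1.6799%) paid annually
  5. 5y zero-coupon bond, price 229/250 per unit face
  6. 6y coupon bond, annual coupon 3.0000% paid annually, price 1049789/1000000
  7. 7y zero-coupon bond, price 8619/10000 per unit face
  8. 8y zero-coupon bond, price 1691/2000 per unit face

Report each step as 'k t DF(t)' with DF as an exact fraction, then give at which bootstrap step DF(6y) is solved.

1 1 9883/10000
2 2 9761/10000
3 3 9397/10000
4 4 1871/2000
5 5 229/250
6 6 8807/10000
7 7 8619/10000
8 8 1691/2000
DF(6y) is solved at step 6

step 1 [1y] swap r/1=117/9883: DF=(1 − 117/9883·(0))/(1+117/9883) = 9883/10000 ≈ 0.988300
step 2 [2y] swap r/1=239/19644: DF=(1 − 239/19644·(0.988300))/(1+239/19644) = 9761/10000 ≈ 0.976100
step 3 [3y] zero: DF = P = 9397/10000 ≈ 0.939700
step 4 [4y] swap r/1=645/38396: DF=(1 − 645/38396·(0.988300+0.976100+0.939700))/(1+645/38396) = 1871/2000 ≈ 0.935500
step 5 [5y] zero: DF = P = 229/250 ≈ 0.916000
step 6 [6y] bond c/1=3/100: DF=(1049789/1000000 − 3/100·(0.988300+0.976100+0.939700+0.935500+0.916000))/(1+3/100) = 8807/10000 ≈ 0.880700
step 7 [7y] zero: DF = P = 8619/10000 ≈ 0.861900
step 8 [8y] zero: DF = P = 1691/2000 ≈ 0.845500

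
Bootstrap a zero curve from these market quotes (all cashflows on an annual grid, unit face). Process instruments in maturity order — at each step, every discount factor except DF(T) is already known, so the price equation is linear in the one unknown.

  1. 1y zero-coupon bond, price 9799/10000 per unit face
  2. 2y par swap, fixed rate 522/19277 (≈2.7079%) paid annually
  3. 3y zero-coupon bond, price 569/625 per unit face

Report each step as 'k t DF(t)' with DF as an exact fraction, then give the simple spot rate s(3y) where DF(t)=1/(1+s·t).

1 1 9799/10000
2 2 4739/5000
3 3 569/625
s(3y) = (1/(569/625) − 1)/(3) = 56/1707 ≈ 3.2806%

step 1 [1y] zero: DF = P = 9799/10000 ≈ 0.979900
step 2 [2y] swap r/1=522/19277: DF=(1 − 522/19277·(0.979900))/(1+522/19277) = 4739/5000 ≈ 0.947800
step 3 [3y] zero: DF = P = 569/625 ≈ 0.910400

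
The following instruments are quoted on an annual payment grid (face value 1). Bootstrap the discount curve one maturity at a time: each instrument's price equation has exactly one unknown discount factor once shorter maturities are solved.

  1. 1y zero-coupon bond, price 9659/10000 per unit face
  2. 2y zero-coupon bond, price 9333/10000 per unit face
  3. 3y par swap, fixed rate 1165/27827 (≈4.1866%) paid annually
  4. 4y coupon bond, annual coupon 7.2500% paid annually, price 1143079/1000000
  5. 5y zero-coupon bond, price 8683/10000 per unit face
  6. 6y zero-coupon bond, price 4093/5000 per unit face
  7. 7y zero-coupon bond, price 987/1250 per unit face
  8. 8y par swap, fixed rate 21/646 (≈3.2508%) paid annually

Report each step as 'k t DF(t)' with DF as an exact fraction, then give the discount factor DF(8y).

step 1 [1y] zero: DF = P = 9659/10000 ≈ 0.965900
step 2 [2y] zero: DF = P = 9333/10000 ≈ 0.933300
step 3 [3y] swap r/1=1165/27827: DF=(1 − 1165/27827·(0.965900+0.933300))/(1+1165/27827) = 1767/2000 ≈ 0.883500
step 4 [4y] bond c/1=29/400: DF=(1143079/1000000 − 29/400·(0.965900+0.933300+0.883500))/(1+29/400) = 8777/10000 ≈ 0.877700
step 5 [5y] zero: DF = P = 8683/10000 ≈ 0.868300
step 6 [6y] zero: DF = P = 4093/5000 ≈ 0.818600
step 7 [7y] zero: DF = P = 987/1250 ≈ 0.789600
step 8 [8y] swap r/1=21/646: DF=(1 − 21/646·(0.965900+0.933300+0.883500+0.877700+0.868300+0.818600+0.789600))/(1+21/646) = 7753/10000 ≈ 0.775300

1 1 9659/10000
2 2 9333/10000
3 3 1767/2000
4 4 8777/10000
5 5 8683/10000
6 6 4093/5000
7 7 987/1250
8 8 7753/10000
DF(8y) = 7753/10000 ≈ 0.775300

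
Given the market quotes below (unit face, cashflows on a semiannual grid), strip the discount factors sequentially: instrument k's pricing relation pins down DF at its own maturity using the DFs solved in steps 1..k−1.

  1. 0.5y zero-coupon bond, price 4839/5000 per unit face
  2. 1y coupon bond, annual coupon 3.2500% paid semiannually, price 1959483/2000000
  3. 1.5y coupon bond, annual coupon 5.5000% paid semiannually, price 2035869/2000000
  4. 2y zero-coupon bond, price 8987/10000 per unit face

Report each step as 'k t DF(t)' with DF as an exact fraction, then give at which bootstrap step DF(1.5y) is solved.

1 1/2 4839/5000
2 1 4743/5000
3 3/2 4697/5000
4 2 8987/10000
DF(1.5y) is solved at step 3

step 1 [0.5y] zero: DF = P = 4839/5000 ≈ 0.967800
step 2 [1y] bond c/2=13/800: DF=(1959483/2000000 − 13/800·(0.967800))/(1+13/800) = 4743/5000 ≈ 0.948600
step 3 [1.5y] bond c/2=11/400: DF=(2035869/2000000 − 11/400·(0.967800+0.948600))/(1+11/400) = 4697/5000 ≈ 0.939400
step 4 [2y] zero: DF = P = 8987/10000 ≈ 0.898700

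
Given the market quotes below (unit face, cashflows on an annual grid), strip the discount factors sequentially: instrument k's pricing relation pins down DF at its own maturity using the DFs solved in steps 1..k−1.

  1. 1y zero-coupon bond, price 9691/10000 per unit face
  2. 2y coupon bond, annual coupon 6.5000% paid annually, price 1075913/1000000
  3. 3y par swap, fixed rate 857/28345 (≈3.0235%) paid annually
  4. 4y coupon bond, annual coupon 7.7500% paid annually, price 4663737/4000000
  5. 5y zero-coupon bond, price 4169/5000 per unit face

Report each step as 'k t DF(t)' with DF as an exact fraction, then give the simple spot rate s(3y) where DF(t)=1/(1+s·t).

step 1 [1y] zero: DF = P = 9691/10000 ≈ 0.969100
step 2 [2y] bond c/1=13/200: DF=(1075913/1000000 − 13/200·(0.969100))/(1+13/200) = 9511/10000 ≈ 0.951100
step 3 [3y] swap r/1=857/28345: DF=(1 − 857/28345·(0.969100+0.951100))/(1+857/28345) = 9143/10000 ≈ 0.914300
step 4 [4y] bond c/1=31/400: DF=(4663737/4000000 − 31/400·(0.969100+0.951100+0.914300))/(1+31/400) = 4391/5000 ≈ 0.878200
step 5 [5y] zero: DF = P = 4169/5000 ≈ 0.833800

1 1 9691/10000
2 2 9511/10000
3 3 9143/10000
4 4 4391/5000
5 5 4169/5000
s(3y) = (1/(9143/10000) − 1)/(3) = 857/27429 ≈ 3.1244%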